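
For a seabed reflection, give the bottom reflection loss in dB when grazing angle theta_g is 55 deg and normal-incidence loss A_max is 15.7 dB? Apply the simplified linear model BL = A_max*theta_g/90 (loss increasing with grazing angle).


9.59 dB


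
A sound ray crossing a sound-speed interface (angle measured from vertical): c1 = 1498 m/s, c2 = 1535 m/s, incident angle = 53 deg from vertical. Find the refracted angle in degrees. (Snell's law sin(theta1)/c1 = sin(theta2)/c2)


sin(theta2) = (c2/c1)*sin(theta1) = (1535/1498)*sin(53 deg) = 0.81836
theta2 = arcsin(0.81836) = 54.92

54.92 deg


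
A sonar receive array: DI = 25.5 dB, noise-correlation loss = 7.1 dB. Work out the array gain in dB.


18.4 dB


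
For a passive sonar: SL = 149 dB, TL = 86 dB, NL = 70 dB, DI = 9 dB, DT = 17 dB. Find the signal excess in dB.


SE = SL - TL - NL + DI - DT = 149 - 86 - 70 + 9 - 17 = -15

-15 dB


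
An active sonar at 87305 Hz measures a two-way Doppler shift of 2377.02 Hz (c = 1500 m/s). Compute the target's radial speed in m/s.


20.42 m/s


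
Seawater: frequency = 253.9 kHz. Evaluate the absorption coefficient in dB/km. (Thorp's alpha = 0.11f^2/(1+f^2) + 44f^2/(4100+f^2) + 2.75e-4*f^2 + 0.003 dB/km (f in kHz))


f^2 = 64465.21
alpha = 0.11*64465.21/(1+64465.21) + 44*64465.21/(4100+64465.21) + 2.75e-4*64465.21 + 0.003 = 59.21

59.21 dB/km


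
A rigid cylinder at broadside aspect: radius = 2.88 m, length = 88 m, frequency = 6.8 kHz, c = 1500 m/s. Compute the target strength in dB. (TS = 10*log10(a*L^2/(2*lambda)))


lambda = 1500/6800 = 0.22059 m
TS = 10*log10(2.88*88^2/(2*0.22059)) = 47.04

47.04 dB


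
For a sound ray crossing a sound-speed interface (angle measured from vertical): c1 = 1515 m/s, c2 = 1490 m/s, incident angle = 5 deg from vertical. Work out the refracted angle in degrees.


sin(theta2) = (c2/c1)*sin(theta1) = (1490/1515)*sin(5 deg) = 0.08572
theta2 = arcsin(0.08572) = 4.92

4.92 deg


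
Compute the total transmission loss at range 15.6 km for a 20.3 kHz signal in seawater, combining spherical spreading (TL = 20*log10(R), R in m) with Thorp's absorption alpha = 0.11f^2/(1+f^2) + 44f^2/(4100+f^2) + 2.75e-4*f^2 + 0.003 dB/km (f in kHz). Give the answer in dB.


Step 1 (Thorp): alpha = 0.11*412.09/(1+412.09) + 44*412.09/(4100+412.09) + 2.75e-4*412.09 + 0.003 = 4.2446 dB/km
Step 2: TL_spread = 20*log10(15600) = 83.86 dB
Step 3: TL_abs = alpha*R = 4.2446 * 15.6 = 66.22 dB
Step 4: TL_total = 83.86 + 66.22 = 150.08

150.08 dB


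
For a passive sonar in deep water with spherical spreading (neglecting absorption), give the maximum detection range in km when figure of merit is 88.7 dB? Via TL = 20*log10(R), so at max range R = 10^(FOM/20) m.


At max range FOM = TL, so 20*log10(R) = 88.7
R = 10^(88.7/20) = 27227.01 m = 27.23 km

27.23 km


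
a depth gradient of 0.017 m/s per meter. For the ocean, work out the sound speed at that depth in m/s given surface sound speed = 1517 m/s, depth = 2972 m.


1567.524 m/s


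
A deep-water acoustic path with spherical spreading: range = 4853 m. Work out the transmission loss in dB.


73.72 dB


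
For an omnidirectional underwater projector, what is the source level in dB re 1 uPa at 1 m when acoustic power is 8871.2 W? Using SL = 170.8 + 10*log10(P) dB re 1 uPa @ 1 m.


SL = 170.8 + 10*log10(8871.2) = 170.8 + 39.48 = 210.28

210.28 dB


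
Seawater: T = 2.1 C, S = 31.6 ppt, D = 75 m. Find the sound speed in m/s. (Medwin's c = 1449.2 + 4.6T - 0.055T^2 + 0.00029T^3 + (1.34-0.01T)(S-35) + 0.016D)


1455.34 m/s


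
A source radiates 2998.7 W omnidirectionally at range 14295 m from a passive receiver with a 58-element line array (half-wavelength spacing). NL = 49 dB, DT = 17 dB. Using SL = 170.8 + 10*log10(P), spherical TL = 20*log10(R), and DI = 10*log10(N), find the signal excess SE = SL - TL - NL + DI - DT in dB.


Step 1: SL = 170.8 + 10*log10(2998.7) = 205.57 dB
Step 2: TL = 20*log10(14295) = 83.1 dB
Step 3: DI = 10*log10(58) = 17.63 dB
Step 4: SE = SL - TL - NL + DI - DT = 205.57 - 83.1 - 49 + 17.63 - 17 = 74.1

74.1 dB


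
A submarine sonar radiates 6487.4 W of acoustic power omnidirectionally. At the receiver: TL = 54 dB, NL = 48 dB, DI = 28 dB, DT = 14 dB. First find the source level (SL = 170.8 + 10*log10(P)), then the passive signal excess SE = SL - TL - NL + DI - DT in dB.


Step 1: SL = 170.8 + 10*log10(6487.4) = 208.92 dB
Step 2: SE = SL - TL - NL + DI - DT = 208.92 - 54 - 48 + 28 - 14 = 120.92

120.92 dB


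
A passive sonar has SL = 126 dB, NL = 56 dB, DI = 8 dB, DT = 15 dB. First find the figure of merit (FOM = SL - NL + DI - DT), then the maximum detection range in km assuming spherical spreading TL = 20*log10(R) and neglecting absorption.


Step 1: FOM = SL - NL + DI - DT = 126 - 56 + 8 - 15 = 63 dB
Step 2: at max range FOM = TL = 20*log10(R), so R = 10^(63/20) = 1412.54 m = 1.41 km

1.41 km


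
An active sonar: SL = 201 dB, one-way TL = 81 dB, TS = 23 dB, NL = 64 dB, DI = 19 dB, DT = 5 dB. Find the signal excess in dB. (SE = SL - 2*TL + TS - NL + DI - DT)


SE = SL - 2*TL + TS - NL + DI - DT = 201 - 2*81 + (23) - 64 + 19 - 5 = 12

12 dB


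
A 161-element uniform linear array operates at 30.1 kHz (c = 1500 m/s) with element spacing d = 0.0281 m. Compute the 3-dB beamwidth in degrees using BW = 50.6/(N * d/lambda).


Step 1: lambda = 1500/30100 = 0.04983 m
Step 2: d/lambda = 0.0281/0.04983 = 0.5639
Step 3: BW = 50.6/(N * d/lambda) = 50.6/(161 * 0.5639) = 0.56

0.56 deg


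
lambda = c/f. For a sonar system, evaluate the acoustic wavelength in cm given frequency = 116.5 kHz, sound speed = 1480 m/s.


lambda = c/f = 1480 / 116500 = 0.0127 m = 1.27 cm

1.27 cm


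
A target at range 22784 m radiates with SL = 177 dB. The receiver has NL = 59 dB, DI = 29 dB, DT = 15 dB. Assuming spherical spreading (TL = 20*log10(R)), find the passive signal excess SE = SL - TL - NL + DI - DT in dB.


Step 1: TL = 20*log10(22784) = 87.15 dB
Step 2: SE = 177 - 87.15 - 59 + 29 - 15 = 44.85

44.85 dB


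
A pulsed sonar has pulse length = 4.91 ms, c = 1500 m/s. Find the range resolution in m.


3.6825 m


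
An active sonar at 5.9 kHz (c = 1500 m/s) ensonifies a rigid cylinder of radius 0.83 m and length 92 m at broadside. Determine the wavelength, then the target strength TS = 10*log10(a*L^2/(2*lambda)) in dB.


Step 1: lambda = c/f = 1500/5900 = 0.25424 m
Step 2: TS = 10*log10(a*L^2/(2*lambda)) = 10*log10(0.83*92^2/(2*0.25424)) = 41.4

41.4 dB


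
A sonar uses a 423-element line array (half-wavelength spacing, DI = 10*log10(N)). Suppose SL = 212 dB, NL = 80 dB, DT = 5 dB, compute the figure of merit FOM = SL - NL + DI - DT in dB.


153.26 dB


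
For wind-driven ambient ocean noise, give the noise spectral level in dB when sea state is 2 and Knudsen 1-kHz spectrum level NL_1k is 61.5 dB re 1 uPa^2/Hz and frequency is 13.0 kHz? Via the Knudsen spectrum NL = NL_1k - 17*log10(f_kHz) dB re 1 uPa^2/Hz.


NL = NL_1k - 17*log10(f_kHz) = 61.5 - 17*log10(13.0) = 61.5 - (18.94) = 42.56

42.56 dB


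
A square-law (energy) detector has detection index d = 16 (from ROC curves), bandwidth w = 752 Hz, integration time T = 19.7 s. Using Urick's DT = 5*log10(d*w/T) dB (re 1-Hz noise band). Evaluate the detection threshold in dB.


13.93 dB


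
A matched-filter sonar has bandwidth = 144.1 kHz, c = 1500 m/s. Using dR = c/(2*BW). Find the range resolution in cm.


dR = c/(2*BW) = 1500 / (2 * 144.1e3) = 0.0052 m = 0.52 cm

0.52 cm


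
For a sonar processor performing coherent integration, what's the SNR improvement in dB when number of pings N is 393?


Gain = 10*log10(393) = 25.94

25.94 dB


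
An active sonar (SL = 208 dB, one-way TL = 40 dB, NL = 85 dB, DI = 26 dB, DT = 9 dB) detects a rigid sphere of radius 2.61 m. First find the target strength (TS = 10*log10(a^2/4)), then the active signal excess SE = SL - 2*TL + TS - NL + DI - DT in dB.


Step 1: TS = 10*log10(2.61^2/4) = 2.31 dB
Step 2: SE = SL - 2*TL + TS - NL + DI - DT = 208 - 2*40 + (2.31) - 85 + 26 - 9 = 62.31

62.31 dB


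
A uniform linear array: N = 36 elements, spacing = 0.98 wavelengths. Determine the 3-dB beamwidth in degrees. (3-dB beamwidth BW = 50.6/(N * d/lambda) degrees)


BW = 50.6 / (36 * 0.98) = 50.6 / 35.28 = 1.43

1.43 deg


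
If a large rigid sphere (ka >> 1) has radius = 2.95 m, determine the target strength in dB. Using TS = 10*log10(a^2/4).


3.38 dB


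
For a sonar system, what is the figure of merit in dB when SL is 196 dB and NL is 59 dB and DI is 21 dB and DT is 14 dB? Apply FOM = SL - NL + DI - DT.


144 dB


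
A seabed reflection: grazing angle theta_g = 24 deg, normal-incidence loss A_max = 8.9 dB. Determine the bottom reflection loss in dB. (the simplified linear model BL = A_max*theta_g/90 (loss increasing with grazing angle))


BL = A_max * theta_g / 90 = 8.9 * 24 / 90 = 2.37

2.37 dB


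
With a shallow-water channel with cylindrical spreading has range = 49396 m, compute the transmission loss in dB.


TL = 10*log10(49396) = 46.94

46.94 dB


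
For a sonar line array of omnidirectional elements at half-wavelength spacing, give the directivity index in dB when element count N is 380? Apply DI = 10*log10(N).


DI = 10*log10(380) = 25.8

25.8 dB


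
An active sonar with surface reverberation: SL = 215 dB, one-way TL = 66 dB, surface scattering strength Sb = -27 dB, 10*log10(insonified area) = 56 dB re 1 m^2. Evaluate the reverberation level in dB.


112 dB


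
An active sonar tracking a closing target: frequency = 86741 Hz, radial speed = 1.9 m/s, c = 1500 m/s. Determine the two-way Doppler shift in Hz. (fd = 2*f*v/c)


fd = 2*f*v/c = 2 * 86741 * 1.9 / 1500 = 219.74

219.74 Hz


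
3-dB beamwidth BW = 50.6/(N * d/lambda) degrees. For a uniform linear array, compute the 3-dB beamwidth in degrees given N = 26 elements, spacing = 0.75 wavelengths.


BW = 50.6 / (26 * 0.75) = 50.6 / 19.5 = 2.59

2.59 deg


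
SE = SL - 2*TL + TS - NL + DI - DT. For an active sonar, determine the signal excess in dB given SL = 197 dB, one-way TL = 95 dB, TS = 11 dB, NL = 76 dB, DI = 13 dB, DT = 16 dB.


SE = SL - 2*TL + TS - NL + DI - DT = 197 - 2*95 + (11) - 76 + 13 - 16 = -61

-61 dB


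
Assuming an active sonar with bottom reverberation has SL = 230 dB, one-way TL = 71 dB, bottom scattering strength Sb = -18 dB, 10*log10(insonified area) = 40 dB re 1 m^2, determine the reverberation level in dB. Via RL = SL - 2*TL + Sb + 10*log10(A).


RL = SL - 2*TL + Sb + 10*log10(A) = 230 - 2*71 + (-18) + 40 = 110

110 dB


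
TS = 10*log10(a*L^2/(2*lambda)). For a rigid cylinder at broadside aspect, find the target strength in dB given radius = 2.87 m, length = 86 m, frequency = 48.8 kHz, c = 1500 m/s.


lambda = 1500/48800 = 0.03074 m
TS = 10*log10(2.87*86^2/(2*0.03074)) = 55.38

55.38 dB


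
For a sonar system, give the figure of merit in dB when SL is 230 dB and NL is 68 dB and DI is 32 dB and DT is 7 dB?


FOM = SL - NL + DI - DT = 230 - 68 + 32 - 7 = 187

187 dB


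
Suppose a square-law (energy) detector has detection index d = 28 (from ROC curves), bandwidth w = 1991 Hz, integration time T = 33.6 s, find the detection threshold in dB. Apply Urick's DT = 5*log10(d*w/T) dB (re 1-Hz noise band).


DT = 5*log10(d*w/T) = 5*log10(28 * 1991 / 33.6) = 5*log10(1659.17) = 16.1

16.1 dB


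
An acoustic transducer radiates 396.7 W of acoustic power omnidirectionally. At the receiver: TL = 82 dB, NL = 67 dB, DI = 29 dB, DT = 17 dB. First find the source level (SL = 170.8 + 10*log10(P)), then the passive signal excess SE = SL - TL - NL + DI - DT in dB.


Step 1: SL = 170.8 + 10*log10(396.7) = 196.78 dB
Step 2: SE = SL - TL - NL + DI - DT = 196.78 - 82 - 67 + 29 - 17 = 59.78

59.78 dB


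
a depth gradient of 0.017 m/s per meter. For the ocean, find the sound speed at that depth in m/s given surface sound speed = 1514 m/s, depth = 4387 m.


c = 1514 + 0.017 * 4387 = 1588.579

1588.579 m/s


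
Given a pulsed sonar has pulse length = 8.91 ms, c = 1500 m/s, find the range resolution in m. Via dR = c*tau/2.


dR = c*tau/2 = 1500 * 8.91e-3 / 2 = 6.6825

6.6825 m


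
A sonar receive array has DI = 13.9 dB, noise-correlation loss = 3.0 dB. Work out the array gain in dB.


10.9 dB


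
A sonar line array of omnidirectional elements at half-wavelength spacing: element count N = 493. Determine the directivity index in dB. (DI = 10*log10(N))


DI = 10*log10(493) = 26.93

26.93 dB


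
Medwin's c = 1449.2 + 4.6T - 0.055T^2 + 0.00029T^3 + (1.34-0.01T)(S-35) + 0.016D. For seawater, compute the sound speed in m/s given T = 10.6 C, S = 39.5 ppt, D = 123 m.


c = 1449.2 + 4.6*10.6 - 0.055*10.6^2 + 0.00029*10.6^3 + (1.34 - 0.01*10.6)*(39.5 - 35) + 0.016*123 = 1499.65

1499.65 m/s


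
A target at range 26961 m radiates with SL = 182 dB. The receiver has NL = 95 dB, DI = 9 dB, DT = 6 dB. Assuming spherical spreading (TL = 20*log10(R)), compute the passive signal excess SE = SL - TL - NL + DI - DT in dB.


Step 1: TL = 20*log10(26961) = 88.61 dB
Step 2: SE = 182 - 88.61 - 95 + 9 - 6 = 1.39

1.39 dB


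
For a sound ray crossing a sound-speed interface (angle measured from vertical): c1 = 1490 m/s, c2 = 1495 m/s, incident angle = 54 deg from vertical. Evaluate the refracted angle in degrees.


54.27 deg


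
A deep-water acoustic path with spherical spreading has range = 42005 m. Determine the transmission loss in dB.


TL = 20*log10(42005) = 92.47

92.47 dB


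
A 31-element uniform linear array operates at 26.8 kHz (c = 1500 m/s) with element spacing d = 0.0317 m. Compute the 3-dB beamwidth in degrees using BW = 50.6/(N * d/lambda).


Step 1: lambda = 1500/26800 = 0.05597 m
Step 2: d/lambda = 0.0317/0.05597 = 0.5664
Step 3: BW = 50.6/(N * d/lambda) = 50.6/(31 * 0.5664) = 2.88

2.88 deg


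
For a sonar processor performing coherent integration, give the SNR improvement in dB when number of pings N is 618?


Gain = 10*log10(618) = 27.91

27.91 dB


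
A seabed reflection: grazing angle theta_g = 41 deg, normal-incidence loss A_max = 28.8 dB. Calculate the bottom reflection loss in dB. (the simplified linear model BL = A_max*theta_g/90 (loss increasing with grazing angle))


BL = A_max * theta_g / 90 = 28.8 * 41 / 90 = 13.12

13.12 dB


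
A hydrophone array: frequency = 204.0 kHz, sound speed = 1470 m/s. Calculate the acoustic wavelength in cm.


lambda = c/f = 1470 / 204000 = 0.0072 m = 0.72 cm

0.72 cm


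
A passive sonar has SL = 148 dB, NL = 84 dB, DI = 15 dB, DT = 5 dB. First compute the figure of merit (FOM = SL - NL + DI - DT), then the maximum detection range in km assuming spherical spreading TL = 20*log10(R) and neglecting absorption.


Step 1: FOM = SL - NL + DI - DT = 148 - 84 + 15 - 5 = 74 dB
Step 2: at max range FOM = TL = 20*log10(R), so R = 10^(74/20) = 5011.87 m = 5.01 km

5.01 km


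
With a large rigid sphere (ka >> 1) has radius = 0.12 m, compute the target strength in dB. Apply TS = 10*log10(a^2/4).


TS = 10*log10(0.12^2 / 4) = 10*log10(0.0036) = -24.44

-24.44 dB


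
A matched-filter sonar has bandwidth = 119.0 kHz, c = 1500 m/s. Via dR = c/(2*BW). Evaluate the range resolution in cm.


0.63 cm


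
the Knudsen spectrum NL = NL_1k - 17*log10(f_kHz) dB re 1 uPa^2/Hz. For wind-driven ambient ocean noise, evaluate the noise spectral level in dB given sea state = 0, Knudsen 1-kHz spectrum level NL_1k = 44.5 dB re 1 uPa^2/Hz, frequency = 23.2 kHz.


21.29 dB


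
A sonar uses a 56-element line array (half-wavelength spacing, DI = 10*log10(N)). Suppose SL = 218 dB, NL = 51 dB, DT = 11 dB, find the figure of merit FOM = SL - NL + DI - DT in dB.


Step 1: DI = 10*log10(56) = 17.48 dB
Step 2: FOM = SL - NL + DI - DT = 218 - 51 + 17.48 - 11 = 173.48

173.48 dB


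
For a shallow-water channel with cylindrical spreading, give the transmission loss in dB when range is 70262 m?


TL = 10*log10(70262) = 48.47

48.47 dB


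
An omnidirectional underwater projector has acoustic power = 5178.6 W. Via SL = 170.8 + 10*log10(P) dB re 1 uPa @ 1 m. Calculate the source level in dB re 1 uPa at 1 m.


207.94 dB


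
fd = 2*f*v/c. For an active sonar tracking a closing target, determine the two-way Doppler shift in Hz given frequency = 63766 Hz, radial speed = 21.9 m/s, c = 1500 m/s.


fd = 2*f*v/c = 2 * 63766 * 21.9 / 1500 = 1861.97

1861.97 Hz


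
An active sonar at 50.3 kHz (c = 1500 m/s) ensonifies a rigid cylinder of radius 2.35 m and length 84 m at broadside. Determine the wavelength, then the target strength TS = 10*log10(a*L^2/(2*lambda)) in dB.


Step 1: lambda = c/f = 1500/50300 = 0.02982 m
Step 2: TS = 10*log10(a*L^2/(2*lambda)) = 10*log10(2.35*84^2/(2*0.02982)) = 54.44

54.44 dB


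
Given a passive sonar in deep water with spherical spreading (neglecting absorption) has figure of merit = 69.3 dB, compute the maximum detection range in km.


At max range FOM = TL, so 20*log10(R) = 69.3
R = 10^(69.3/20) = 2917.43 m = 2.92 km

2.92 km


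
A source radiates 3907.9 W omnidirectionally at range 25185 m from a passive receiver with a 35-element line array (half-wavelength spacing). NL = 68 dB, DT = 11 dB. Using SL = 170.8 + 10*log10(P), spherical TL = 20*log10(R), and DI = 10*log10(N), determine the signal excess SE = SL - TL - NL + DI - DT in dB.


Step 1: SL = 170.8 + 10*log10(3907.9) = 206.72 dB
Step 2: TL = 20*log10(25185) = 88.02 dB
Step 3: DI = 10*log10(35) = 15.44 dB
Step 4: SE = SL - TL - NL + DI - DT = 206.72 - 88.02 - 68 + 15.44 - 11 = 55.14

55.14 dB


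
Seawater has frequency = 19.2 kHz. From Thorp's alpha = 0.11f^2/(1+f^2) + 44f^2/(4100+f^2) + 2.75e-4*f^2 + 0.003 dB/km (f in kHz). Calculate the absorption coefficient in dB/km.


f^2 = 368.64
alpha = 0.11*368.64/(1+368.64) + 44*368.64/(4100+368.64) + 2.75e-4*368.64 + 0.003 = 3.844

3.844 dB/km


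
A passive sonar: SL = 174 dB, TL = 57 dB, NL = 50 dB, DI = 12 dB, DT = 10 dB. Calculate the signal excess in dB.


SE = SL - TL - NL + DI - DT = 174 - 57 - 50 + 12 - 10 = 69

69 dB


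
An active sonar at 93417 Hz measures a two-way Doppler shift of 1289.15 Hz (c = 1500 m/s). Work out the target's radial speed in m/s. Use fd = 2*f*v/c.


From fd = 2*f*v/c, v = c*fd/(2*f) = 1500 * 1289.15 / (2*93417) = 10.35

10.35 m/s


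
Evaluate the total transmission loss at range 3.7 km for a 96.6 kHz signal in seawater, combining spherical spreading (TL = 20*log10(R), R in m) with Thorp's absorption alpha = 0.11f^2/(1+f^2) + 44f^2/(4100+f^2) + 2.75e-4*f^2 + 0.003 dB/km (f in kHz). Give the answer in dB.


Step 1 (Thorp): alpha = 0.11*9331.56/(1+9331.56) + 44*9331.56/(4100+9331.56) + 2.75e-4*9331.56 + 0.003 = 33.2481 dB/km
Step 2: TL_spread = 20*log10(3700) = 71.36 dB
Step 3: TL_abs = alpha*R = 33.2481 * 3.7 = 123.02 dB
Step 4: TL_total = 71.36 + 123.02 = 194.38

194.38 dB


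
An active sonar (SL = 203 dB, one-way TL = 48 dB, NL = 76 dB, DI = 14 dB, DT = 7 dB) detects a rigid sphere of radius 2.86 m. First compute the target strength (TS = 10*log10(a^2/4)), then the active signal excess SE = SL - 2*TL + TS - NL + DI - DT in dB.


Step 1: TS = 10*log10(2.86^2/4) = 3.11 dB
Step 2: SE = SL - 2*TL + TS - NL + DI - DT = 203 - 2*48 + (3.11) - 76 + 14 - 7 = 41.11

41.11 dB


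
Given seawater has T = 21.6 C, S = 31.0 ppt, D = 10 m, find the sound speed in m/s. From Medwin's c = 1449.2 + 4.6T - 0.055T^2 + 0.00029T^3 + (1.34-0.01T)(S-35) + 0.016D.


c = 1449.2 + 4.6*21.6 - 0.055*21.6^2 + 0.00029*21.6^3 + (1.34 - 0.01*21.6)*(31.0 - 35) + 0.016*10 = 1521.49

1521.49 m/s


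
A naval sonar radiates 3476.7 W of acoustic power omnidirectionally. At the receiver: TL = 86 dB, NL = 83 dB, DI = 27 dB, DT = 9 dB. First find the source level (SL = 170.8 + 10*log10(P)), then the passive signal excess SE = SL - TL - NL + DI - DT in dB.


Step 1: SL = 170.8 + 10*log10(3476.7) = 206.21 dB
Step 2: SE = SL - TL - NL + DI - DT = 206.21 - 86 - 83 + 27 - 9 = 55.21

55.21 dB


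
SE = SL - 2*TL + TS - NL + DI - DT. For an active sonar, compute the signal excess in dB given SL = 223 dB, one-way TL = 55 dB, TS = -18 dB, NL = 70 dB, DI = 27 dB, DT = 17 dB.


35 dB


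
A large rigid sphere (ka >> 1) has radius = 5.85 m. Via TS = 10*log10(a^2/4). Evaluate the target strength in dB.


TS = 10*log10(5.85^2 / 4) = 10*log10(8.555625) = 9.32

9.32 dB


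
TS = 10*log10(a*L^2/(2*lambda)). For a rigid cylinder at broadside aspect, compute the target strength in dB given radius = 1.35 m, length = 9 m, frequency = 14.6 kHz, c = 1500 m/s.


27.26 dB


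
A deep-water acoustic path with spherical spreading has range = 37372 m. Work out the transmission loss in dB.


TL = 20*log10(37372) = 91.45

91.45 dB


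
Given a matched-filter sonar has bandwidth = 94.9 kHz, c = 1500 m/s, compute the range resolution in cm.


dR = c/(2*BW) = 1500 / (2 * 94.9e3) = 0.0079 m = 0.79 cm

0.79 cm


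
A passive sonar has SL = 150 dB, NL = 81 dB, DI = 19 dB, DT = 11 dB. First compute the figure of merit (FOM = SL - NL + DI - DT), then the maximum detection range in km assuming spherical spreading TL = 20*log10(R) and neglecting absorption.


Step 1: FOM = SL - NL + DI - DT = 150 - 81 + 19 - 11 = 77 dB
Step 2: at max range FOM = TL = 20*log10(R), so R = 10^(77/20) = 7079.46 m = 7.08 km

7.08 km


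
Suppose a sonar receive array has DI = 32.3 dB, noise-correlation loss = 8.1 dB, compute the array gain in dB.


24.2 dB


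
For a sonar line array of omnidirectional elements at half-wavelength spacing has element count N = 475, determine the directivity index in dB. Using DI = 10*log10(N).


DI = 10*log10(475) = 26.77

26.77 dB


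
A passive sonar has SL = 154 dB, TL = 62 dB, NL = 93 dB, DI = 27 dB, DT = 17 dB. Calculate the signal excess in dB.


SE = SL - TL - NL + DI - DT = 154 - 62 - 93 + 27 - 17 = 9

9 dB


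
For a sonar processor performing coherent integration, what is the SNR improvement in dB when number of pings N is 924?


29.66 dB


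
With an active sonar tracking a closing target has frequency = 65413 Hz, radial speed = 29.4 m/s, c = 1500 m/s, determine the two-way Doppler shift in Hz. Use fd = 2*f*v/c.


fd = 2*f*v/c = 2 * 65413 * 29.4 / 1500 = 2564.19

2564.19 Hz


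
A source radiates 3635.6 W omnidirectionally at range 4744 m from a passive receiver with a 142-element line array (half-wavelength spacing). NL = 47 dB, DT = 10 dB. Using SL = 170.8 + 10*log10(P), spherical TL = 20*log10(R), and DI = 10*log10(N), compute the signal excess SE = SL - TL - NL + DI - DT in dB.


Step 1: SL = 170.8 + 10*log10(3635.6) = 206.41 dB
Step 2: TL = 20*log10(4744) = 73.52 dB
Step 3: DI = 10*log10(142) = 21.52 dB
Step 4: SE = SL - TL - NL + DI - DT = 206.41 - 73.52 - 47 + 21.52 - 10 = 97.41

97.41 dB


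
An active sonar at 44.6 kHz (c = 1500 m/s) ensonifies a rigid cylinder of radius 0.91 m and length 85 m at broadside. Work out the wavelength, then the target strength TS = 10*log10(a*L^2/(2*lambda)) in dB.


Step 1: lambda = c/f = 1500/44600 = 0.03363 m
Step 2: TS = 10*log10(a*L^2/(2*lambda)) = 10*log10(0.91*85^2/(2*0.03363)) = 49.9

49.9 dB


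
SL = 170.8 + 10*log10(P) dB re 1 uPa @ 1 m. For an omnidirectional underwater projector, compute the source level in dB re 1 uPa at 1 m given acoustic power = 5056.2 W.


SL = 170.8 + 10*log10(5056.2) = 170.8 + 37.04 = 207.84

207.84 dB


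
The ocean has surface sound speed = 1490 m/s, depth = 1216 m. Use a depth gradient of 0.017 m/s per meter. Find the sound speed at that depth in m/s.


1510.672 m/s


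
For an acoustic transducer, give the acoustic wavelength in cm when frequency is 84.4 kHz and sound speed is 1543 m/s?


lambda = c/f = 1543 / 84400 = 0.0183 m = 1.83 cm

1.83 cm


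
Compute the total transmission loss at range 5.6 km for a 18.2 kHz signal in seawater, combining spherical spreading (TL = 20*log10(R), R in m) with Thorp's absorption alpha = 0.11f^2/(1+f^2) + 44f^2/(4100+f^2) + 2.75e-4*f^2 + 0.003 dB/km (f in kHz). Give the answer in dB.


Step 1 (Thorp): alpha = 0.11*331.24/(1+331.24) + 44*331.24/(4100+331.24) + 2.75e-4*331.24 + 0.003 = 3.4928 dB/km
Step 2: TL_spread = 20*log10(5600) = 74.96 dB
Step 3: TL_abs = alpha*R = 3.4928 * 5.6 = 19.56 dB
Step 4: TL_total = 74.96 + 19.56 = 94.52

94.52 dB


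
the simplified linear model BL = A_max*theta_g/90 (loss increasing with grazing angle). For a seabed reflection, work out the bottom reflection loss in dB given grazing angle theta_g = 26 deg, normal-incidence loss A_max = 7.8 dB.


BL = A_max * theta_g / 90 = 7.8 * 26 / 90 = 2.25

2.25 dB


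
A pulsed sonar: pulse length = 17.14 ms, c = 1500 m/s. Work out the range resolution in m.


dR = c*tau/2 = 1500 * 17.14e-3 / 2 = 12.855

12.855 m


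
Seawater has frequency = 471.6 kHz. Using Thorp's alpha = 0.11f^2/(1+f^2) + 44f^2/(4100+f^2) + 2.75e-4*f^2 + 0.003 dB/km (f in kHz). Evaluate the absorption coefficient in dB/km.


f^2 = 222406.56
alpha = 0.11*222406.56/(1+222406.56) + 44*222406.56/(4100+222406.56) + 2.75e-4*222406.56 + 0.003 = 104.478

104.478 dB/km


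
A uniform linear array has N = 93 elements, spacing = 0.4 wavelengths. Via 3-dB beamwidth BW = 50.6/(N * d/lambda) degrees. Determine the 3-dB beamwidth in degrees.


BW = 50.6 / (93 * 0.4) = 50.6 / 37.2 = 1.36

1.36 deg


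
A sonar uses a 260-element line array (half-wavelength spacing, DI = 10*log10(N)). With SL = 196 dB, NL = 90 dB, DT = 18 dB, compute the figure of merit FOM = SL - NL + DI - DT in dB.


Step 1: DI = 10*log10(260) = 24.15 dB
Step 2: FOM = SL - NL + DI - DT = 196 - 90 + 24.15 - 18 = 112.15

112.15 dB


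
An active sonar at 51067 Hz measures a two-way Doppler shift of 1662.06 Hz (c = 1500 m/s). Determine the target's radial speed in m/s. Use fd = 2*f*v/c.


From fd = 2*f*v/c, v = c*fd/(2*f) = 1500 * 1662.06 / (2*51067) = 24.41

24.41 m/s


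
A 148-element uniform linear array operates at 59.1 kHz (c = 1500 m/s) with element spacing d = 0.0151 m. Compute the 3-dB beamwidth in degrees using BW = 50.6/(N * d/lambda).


Step 1: lambda = 1500/59100 = 0.02538 m
Step 2: d/lambda = 0.0151/0.02538 = 0.595
Step 3: BW = 50.6/(N * d/lambda) = 50.6/(148 * 0.595) = 0.57

0.57 deg


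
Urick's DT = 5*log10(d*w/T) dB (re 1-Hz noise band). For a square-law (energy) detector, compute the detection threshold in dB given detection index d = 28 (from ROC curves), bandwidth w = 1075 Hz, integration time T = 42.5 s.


DT = 5*log10(d*w/T) = 5*log10(28 * 1075 / 42.5) = 5*log10(708.24) = 14.25

14.25 dB


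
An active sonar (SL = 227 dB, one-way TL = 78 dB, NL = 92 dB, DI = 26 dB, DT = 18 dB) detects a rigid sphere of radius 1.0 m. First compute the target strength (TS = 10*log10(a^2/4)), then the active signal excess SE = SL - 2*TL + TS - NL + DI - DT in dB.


Step 1: TS = 10*log10(1.0^2/4) = -6.02 dB
Step 2: SE = SL - 2*TL + TS - NL + DI - DT = 227 - 2*78 + (-6.02) - 92 + 26 - 18 = -19.02

-19.02 dB


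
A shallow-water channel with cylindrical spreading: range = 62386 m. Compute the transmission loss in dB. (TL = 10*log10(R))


47.95 dB


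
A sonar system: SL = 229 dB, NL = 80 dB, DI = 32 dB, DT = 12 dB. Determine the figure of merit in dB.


FOM = SL - NL + DI - DT = 229 - 80 + 32 - 12 = 169

169 dB


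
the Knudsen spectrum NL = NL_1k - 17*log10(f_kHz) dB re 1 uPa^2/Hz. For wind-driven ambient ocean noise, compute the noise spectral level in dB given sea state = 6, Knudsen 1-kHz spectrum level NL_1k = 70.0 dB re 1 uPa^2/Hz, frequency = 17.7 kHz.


48.78 dB


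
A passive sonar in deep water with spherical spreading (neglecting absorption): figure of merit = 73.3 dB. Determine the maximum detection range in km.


4.62 km


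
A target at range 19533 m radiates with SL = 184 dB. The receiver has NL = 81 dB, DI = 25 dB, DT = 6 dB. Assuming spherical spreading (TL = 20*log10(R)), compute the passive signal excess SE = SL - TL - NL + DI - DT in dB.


Step 1: TL = 20*log10(19533) = 85.82 dB
Step 2: SE = 184 - 85.82 - 81 + 25 - 6 = 36.18

36.18 dB


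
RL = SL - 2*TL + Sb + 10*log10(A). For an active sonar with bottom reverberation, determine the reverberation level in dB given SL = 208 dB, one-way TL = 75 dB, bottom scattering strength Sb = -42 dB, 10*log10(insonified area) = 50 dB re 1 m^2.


66 dB


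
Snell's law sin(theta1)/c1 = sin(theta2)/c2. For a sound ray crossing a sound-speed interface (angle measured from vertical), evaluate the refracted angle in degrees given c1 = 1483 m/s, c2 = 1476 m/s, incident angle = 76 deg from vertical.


74.95 deg


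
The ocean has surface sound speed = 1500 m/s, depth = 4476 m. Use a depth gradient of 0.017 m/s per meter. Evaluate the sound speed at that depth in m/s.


1576.092 m/s


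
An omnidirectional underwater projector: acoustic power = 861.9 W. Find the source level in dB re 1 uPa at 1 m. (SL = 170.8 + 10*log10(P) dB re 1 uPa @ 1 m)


200.15 dB


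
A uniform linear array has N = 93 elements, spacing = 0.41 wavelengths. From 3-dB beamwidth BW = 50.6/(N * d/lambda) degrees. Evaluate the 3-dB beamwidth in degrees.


BW = 50.6 / (93 * 0.41) = 50.6 / 38.13 = 1.33

1.33 deg


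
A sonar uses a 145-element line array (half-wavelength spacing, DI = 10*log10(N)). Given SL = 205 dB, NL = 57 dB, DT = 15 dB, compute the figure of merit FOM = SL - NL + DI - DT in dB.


Step 1: DI = 10*log10(145) = 21.61 dB
Step 2: FOM = SL - NL + DI - DT = 205 - 57 + 21.61 - 15 = 154.61

154.61 dB


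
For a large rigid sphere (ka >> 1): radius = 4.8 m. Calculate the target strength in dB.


TS = 10*log10(4.8^2 / 4) = 10*log10(5.76) = 7.6

7.6 dB


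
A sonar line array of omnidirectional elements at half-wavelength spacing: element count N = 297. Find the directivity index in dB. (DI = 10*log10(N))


DI = 10*log10(297) = 24.73

24.73 dB


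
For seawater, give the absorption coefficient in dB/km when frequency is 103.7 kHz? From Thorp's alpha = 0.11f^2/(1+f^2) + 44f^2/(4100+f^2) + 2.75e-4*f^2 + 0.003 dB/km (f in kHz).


34.925 dB/km


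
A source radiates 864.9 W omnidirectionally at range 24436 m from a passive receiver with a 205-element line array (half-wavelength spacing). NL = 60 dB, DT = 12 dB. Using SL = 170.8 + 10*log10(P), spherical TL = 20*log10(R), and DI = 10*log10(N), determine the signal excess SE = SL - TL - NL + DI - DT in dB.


63.53 dB


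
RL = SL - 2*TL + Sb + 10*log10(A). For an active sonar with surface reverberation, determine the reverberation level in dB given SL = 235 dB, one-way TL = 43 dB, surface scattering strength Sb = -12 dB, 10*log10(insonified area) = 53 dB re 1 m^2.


190 dB


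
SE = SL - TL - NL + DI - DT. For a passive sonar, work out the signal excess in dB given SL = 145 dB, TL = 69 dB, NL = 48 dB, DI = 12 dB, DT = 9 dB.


31 dB


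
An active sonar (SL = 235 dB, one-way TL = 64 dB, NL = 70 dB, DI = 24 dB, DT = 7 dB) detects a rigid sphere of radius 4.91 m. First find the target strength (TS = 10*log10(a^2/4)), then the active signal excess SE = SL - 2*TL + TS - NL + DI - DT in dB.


Step 1: TS = 10*log10(4.91^2/4) = 7.8 dB
Step 2: SE = SL - 2*TL + TS - NL + DI - DT = 235 - 2*64 + (7.8) - 70 + 24 - 7 = 61.8

61.8 dB


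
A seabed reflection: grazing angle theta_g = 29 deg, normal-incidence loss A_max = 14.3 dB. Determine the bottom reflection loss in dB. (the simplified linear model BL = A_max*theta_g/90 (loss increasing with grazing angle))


BL = A_max * theta_g / 90 = 14.3 * 29 / 90 = 4.61

4.61 dB


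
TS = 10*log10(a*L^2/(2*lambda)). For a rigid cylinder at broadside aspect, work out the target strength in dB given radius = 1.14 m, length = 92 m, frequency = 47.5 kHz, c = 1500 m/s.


51.84 dB


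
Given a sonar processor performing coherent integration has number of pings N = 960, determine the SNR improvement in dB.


29.82 dB


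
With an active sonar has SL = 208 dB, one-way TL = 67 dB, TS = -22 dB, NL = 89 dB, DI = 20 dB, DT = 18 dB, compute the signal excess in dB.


SE = SL - 2*TL + TS - NL + DI - DT = 208 - 2*67 + (-22) - 89 + 20 - 18 = -35

-35 dB


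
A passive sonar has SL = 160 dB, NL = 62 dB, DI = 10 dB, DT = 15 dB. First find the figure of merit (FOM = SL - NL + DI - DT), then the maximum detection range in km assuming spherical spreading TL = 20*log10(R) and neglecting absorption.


Step 1: FOM = SL - NL + DI - DT = 160 - 62 + 10 - 15 = 93 dB
Step 2: at max range FOM = TL = 20*log10(R), so R = 10^(93/20) = 44668.36 m = 44.67 km

44.67 km


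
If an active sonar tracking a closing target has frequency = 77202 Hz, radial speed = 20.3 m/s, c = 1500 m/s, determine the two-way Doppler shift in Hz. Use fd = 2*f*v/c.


2089.6 Hz


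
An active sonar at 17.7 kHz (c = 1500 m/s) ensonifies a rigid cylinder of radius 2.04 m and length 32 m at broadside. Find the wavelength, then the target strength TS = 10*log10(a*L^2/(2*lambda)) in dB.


Step 1: lambda = c/f = 1500/17700 = 0.08475 m
Step 2: TS = 10*log10(a*L^2/(2*lambda)) = 10*log10(2.04*32^2/(2*0.08475)) = 40.91

40.91 dB


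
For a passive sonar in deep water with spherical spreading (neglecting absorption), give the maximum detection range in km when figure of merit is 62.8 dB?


At max range FOM = TL, so 20*log10(R) = 62.8
R = 10^(62.8/20) = 1380.38 m = 1.38 km

1.38 km


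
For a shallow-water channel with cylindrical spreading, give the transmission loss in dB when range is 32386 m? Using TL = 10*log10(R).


45.1 dB


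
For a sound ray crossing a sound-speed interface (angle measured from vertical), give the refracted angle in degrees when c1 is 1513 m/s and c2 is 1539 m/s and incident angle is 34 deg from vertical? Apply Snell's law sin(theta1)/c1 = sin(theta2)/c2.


sin(theta2) = (c2/c1)*sin(theta1) = (1539/1513)*sin(34 deg) = 0.5688
theta2 = arcsin(0.5688) = 34.67

34.67 deg


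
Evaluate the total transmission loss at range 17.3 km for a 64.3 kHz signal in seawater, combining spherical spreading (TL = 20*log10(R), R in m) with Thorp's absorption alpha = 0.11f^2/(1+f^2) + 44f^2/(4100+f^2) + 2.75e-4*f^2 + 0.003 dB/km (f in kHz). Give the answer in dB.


Step 1 (Thorp): alpha = 0.11*4134.49/(1+4134.49) + 44*4134.49/(4100+4134.49) + 2.75e-4*4134.49 + 0.003 = 23.3421 dB/km
Step 2: TL_spread = 20*log10(17300) = 84.76 dB
Step 3: TL_abs = alpha*R = 23.3421 * 17.3 = 403.82 dB
Step 4: TL_total = 84.76 + 403.82 = 488.58

488.58 dB


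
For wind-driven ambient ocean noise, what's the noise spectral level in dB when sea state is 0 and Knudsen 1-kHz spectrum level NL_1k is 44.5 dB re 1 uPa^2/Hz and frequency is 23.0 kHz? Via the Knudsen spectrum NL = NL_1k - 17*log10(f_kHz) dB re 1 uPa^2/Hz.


21.35 dB


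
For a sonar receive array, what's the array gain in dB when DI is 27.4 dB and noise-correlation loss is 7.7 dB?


19.7 dB


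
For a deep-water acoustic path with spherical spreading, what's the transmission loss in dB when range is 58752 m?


95.38 dB


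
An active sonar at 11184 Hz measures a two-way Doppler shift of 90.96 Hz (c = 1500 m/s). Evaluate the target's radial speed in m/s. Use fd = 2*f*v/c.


From fd = 2*f*v/c, v = c*fd/(2*f) = 1500 * 90.96 / (2*11184) = 6.1

6.1 m/s


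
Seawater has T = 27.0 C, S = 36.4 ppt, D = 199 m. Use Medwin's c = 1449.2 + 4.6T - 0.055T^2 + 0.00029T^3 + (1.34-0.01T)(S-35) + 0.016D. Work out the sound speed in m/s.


c = 1449.2 + 4.6*27.0 - 0.055*27.0^2 + 0.00029*27.0^3 + (1.34 - 0.01*27.0)*(36.4 - 35) + 0.016*199 = 1543.7

1543.7 m/s


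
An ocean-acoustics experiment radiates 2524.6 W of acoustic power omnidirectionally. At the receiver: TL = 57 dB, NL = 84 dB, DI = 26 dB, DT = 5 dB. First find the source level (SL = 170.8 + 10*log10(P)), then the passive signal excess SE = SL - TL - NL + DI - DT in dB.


Step 1: SL = 170.8 + 10*log10(2524.6) = 204.82 dB
Step 2: SE = SL - TL - NL + DI - DT = 204.82 - 57 - 84 + 26 - 5 = 84.82

84.82 dB


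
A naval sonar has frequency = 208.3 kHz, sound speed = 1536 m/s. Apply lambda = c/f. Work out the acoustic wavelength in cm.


lambda = c/f = 1536 / 208300 = 0.0074 m = 0.74 cm

0.74 cm


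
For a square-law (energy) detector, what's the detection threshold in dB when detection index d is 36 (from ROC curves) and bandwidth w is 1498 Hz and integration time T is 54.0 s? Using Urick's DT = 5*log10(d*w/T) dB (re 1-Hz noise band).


DT = 5*log10(d*w/T) = 5*log10(36 * 1498 / 54.0) = 5*log10(998.67) = 15.0

15.0 dB


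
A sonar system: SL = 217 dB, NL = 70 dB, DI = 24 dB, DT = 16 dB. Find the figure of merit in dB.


FOM = SL - NL + DI - DT = 217 - 70 + 24 - 16 = 155

155 dB


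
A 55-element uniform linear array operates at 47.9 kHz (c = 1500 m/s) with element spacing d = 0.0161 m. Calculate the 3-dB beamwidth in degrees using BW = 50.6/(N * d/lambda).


Step 1: lambda = 1500/47900 = 0.03132 m
Step 2: d/lambda = 0.0161/0.03132 = 0.514
Step 3: BW = 50.6/(N * d/lambda) = 50.6/(55 * 0.514) = 1.79

1.79 deg


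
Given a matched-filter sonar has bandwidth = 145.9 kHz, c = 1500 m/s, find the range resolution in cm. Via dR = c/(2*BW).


0.51 cm


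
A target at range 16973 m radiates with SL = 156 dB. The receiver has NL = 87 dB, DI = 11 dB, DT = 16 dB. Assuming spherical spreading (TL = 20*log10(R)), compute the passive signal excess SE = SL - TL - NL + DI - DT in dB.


Step 1: TL = 20*log10(16973) = 84.6 dB
Step 2: SE = 156 - 84.6 - 87 + 11 - 16 = -20.6

-20.6 dB


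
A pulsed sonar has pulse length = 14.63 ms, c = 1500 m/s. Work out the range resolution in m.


10.9725 m


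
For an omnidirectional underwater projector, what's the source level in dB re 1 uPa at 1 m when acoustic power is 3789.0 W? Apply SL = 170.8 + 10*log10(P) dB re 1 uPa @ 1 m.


206.59 dB


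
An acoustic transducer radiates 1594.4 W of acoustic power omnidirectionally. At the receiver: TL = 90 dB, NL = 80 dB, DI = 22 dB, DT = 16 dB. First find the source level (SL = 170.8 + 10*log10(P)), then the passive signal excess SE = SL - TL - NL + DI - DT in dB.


Step 1: SL = 170.8 + 10*log10(1594.4) = 202.83 dB
Step 2: SE = SL - TL - NL + DI - DT = 202.83 - 90 - 80 + 22 - 16 = 38.83

38.83 dB


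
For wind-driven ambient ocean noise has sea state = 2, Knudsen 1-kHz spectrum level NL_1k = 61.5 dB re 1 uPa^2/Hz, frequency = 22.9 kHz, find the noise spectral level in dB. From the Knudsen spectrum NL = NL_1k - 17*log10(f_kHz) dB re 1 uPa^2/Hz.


NL = NL_1k - 17*log10(f_kHz) = 61.5 - 17*log10(22.9) = 61.5 - (23.12) = 38.38

38.38 dB


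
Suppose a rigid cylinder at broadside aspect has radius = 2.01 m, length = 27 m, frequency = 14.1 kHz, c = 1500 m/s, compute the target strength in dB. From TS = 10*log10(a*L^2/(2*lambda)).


38.38 dB


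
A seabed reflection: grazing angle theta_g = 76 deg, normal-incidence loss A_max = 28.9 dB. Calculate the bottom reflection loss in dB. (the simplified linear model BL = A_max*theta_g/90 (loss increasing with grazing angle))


BL = A_max * theta_g / 90 = 28.9 * 76 / 90 = 24.4

24.4 dB


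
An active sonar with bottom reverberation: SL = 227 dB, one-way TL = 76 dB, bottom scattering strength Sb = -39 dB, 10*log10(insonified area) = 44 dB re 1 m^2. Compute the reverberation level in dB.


RL = SL - 2*TL + Sb + 10*log10(A) = 227 - 2*76 + (-39) + 44 = 80

80 dB


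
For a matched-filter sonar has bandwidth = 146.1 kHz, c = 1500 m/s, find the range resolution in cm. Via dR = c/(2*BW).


dR = c/(2*BW) = 1500 / (2 * 146.1e3) = 0.0051 m = 0.51 cm

0.51 cm


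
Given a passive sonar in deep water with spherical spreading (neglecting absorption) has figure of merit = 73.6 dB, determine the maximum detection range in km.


4.79 km


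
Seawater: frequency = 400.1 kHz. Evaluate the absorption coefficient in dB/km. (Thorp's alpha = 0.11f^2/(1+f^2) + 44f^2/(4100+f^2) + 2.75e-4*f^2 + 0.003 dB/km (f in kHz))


87.036 dB/km
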